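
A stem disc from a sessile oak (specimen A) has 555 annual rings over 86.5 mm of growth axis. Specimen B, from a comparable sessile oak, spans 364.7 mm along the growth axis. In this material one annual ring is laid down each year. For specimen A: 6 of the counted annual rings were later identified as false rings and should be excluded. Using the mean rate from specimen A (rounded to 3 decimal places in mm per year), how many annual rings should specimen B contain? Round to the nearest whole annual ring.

2308 annual rings

Specimen A: true annual ring count = 555 − 6 = 549.
A: 86.5 mm over 549 years gives 86.5 / 549 ≈ 0.158 mm/year.
For B, 364.7 / 0.158 = 2308.23 years ≈ 2308 annual rings.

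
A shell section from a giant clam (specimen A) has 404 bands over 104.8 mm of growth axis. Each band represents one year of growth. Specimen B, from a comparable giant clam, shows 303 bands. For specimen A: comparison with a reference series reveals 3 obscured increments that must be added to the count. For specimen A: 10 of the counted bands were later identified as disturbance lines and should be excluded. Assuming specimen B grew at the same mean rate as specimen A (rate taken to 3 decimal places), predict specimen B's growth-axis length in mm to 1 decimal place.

Specimen A: adjusted count: 404 − 10 + 3 = 397 bands.
A: Extension rate ≈ 104.8 / 397 = 0.264 mm per year.
For B, 0.264 mm/year × 303 years = 80.0 mm.

80.0 mm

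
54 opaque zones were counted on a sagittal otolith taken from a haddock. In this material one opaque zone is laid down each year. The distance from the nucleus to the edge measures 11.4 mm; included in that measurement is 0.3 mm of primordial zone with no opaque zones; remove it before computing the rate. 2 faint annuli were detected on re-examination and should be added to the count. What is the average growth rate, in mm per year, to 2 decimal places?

Adjusted count: 54 + 2 = 56 opaque zones.
The growth record spans 11.4 − 0.3 = 11.1 mm.
Mean rate = 11.1 mm / 56 years ≈ 0.20 mm per year.

0.20 mm per year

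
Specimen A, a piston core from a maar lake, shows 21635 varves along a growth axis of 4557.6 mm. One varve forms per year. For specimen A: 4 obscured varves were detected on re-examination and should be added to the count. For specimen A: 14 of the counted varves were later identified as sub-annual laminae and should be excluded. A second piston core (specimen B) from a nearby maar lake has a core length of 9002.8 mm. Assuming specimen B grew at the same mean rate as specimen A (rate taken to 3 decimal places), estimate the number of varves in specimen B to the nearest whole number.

Specimen A: true varve count = 21635 − 14 + 4 = 21625.
A: 4557.6 mm over 21625 years gives 4557.6 / 21625 ≈ 0.211 mm/yr.
Specimen B: 9002.8 mm / 0.211 mm per year = 42667.30 years ≈ 42667 varves.

42667 varves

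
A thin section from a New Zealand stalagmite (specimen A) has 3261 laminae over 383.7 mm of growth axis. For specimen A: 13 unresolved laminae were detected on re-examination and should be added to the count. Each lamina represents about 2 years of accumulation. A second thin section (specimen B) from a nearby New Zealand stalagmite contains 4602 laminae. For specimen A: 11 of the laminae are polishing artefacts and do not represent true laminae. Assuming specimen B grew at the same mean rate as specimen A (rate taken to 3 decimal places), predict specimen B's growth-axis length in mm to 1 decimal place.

Specimen A: after corrections the count is 3261 − 11 + 13 = 3263 laminae.
Specimen A: at 2 years per lamina, 3263 × 2 = 6526 years.
A: Extension rate ≈ 383.7 / 6526 = 0.059 mm per year.
Specimen B: 4602 laminae at 2 years each span 4602 × 2 = 9204 years. For B, 0.059 mm/year × 9204 years = 543.0 mm.

543.0 mm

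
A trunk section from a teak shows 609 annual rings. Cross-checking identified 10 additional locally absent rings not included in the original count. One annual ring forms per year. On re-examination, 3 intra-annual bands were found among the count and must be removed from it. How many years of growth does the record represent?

True annual ring count = 609 − 3 + 10 = 616.
With a one-to-one annual ring periodicity this is 616 years.

616 years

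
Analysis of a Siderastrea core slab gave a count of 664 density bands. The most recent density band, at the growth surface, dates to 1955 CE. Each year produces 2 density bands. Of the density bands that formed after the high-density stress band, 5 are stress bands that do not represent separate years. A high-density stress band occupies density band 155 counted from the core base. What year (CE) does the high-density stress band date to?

The high-density stress band sits at density band 155 from the core base, so 664 − 155 = 509 density bands formed after it.
Excluding 5 false density bands: 509 − 5 = 504.
With 2 density bands per year, 504 / 2 = 252 years.
Counting back 252 years from 1955 CE places the high-density stress band in 1955 − 252 = 1703 CE.

1703 CE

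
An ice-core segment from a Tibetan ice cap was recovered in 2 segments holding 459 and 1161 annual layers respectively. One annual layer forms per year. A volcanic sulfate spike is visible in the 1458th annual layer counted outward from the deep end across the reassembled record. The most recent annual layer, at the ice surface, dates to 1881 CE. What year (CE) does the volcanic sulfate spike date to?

1719 CE

Total annual layers = 459 + 1161 = 1620.
The volcanic sulfate spike sits at annual layer 1458 from the deep end, so 1620 − 1458 = 162 annual layers formed after it.
1881 − 162 = 1719 CE.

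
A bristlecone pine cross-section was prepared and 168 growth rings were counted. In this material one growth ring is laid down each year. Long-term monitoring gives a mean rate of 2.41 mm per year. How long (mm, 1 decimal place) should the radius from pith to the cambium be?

The record spans 168 years at 2.41 mm per year.
168 years at 2.41 mm/year gives 2.41 × 168 = 404.9 mm.

404.9 mm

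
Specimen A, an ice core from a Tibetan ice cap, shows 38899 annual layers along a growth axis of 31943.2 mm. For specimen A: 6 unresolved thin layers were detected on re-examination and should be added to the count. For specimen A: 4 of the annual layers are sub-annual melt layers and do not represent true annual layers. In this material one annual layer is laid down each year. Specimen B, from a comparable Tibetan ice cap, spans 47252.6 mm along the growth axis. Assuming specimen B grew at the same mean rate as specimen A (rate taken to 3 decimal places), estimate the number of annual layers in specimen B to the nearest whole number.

Specimen A: correcting the raw count gives 38899 − 4 + 6 = 38901 true annual layers.
A: Extension rate ≈ 31943.2 / 38901 = 0.821 mm/year.
Specimen B: 47252.6 mm / 0.821 mm per year = 57554.93 years ≈ 57555 annual layers.

57555 annual layers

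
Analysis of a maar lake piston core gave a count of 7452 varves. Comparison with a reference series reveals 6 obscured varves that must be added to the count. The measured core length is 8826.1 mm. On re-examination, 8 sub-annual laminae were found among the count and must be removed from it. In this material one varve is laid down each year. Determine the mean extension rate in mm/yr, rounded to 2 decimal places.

Correcting the raw count gives 7452 − 8 + 6 = 7450 true varves.
Extension rate ≈ 8826.1 / 7450 = 1.18 mm/yr.

1.18 mm/yr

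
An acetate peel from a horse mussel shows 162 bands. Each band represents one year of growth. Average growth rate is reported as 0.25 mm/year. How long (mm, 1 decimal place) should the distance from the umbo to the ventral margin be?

The record spans 162 years at 0.25 mm per year.
162 years at 0.25 mm/year gives 0.25 × 162 = 40.5 mm.

40.5 mm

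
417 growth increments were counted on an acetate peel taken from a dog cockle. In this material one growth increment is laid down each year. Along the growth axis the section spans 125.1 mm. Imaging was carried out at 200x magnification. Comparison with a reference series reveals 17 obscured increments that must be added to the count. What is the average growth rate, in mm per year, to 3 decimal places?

Adjusted count: 417 + 17 = 434 growth increments.
125.1 mm over 434 years gives 125.1 / 434 ≈ 0.288 mm per year.

0.288 mm per year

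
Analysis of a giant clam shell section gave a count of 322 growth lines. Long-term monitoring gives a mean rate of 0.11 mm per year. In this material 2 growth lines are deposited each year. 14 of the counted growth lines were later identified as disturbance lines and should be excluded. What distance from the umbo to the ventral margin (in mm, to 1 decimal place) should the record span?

16.9 mm

Adjusted count: 322 − 14 = 308 growth lines.
With 2 growth lines per year, 308 / 2 = 154 years.
Length ≈ 0.11 × 154 = 16.9 mm.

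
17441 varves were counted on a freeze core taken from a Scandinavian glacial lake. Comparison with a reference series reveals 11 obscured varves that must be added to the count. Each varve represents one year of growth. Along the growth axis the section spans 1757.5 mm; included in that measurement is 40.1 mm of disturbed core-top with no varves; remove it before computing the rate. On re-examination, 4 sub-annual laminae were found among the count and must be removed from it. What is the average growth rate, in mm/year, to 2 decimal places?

0.10 mm/year

Adjusted count: 17441 − 4 + 11 = 17448 varves.
Removing the 40.1 mm offcut leaves 1757.5 − 40.1 = 1717.4 mm.
Mean rate = 1717.4 mm / 17448 years ≈ 0.10 mm/year.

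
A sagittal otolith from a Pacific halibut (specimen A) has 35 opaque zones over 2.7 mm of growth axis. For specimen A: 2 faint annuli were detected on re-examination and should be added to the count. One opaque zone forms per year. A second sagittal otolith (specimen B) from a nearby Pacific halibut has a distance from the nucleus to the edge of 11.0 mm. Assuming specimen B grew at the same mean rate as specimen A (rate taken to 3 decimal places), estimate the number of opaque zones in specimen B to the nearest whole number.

Specimen A: true opaque zone count = 35 + 2 = 37.
A: 2.7 mm over 37 years gives 2.7 / 37 ≈ 0.073 mm/year.
For B, 11.0 / 0.073 = 150.68 years ≈ 151 opaque zones.

151 opaque zones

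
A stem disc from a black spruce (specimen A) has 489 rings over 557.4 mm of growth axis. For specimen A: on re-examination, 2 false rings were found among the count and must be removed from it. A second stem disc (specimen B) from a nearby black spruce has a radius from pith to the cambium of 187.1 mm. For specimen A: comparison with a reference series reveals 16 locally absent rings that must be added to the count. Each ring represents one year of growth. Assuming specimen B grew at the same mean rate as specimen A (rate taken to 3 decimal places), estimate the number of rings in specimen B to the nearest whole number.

169 rings

Specimen A: after corrections the count is 489 − 2 + 16 = 503 rings.
A: Mean rate = 557.4 mm / 503 years ≈ 1.108 mm/yr.
For B, 187.1 / 1.108 = 168.86 years ≈ 169 rings.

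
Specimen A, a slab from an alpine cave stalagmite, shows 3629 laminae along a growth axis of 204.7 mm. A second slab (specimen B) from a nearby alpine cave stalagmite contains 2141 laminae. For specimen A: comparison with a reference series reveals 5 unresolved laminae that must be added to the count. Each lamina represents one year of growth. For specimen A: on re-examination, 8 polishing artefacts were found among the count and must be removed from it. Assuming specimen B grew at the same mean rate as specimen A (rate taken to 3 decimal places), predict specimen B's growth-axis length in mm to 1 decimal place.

119.9 mm

Specimen A: adjusted count: 3629 − 8 + 5 = 3626 laminae.
A: Mean rate = 204.7 mm / 3626 years ≈ 0.056 mm/year.
B's length ≈ 0.056 × 2141 = 119.9 mm.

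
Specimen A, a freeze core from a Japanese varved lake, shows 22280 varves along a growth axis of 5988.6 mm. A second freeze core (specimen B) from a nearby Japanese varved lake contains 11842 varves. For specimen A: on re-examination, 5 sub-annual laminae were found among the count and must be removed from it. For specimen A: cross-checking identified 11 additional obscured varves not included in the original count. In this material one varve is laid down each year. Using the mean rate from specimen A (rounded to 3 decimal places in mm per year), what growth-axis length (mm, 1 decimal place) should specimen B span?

Specimen A: after corrections the count is 22280 − 5 + 11 = 22286 varves.
A: Mean rate = 5988.6 mm / 22286 years ≈ 0.269 mm/year.
For B, 0.269 mm/year × 11842 years = 3185.5 mm.

3185.5 mm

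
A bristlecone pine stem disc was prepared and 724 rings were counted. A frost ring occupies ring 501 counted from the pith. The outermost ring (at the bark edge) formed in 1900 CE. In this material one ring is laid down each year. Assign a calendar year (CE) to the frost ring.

1677 CE

The frost ring sits at ring 501 from the pith, so 724 − 501 = 223 rings formed after it.
1900 − 223 = 1677 CE.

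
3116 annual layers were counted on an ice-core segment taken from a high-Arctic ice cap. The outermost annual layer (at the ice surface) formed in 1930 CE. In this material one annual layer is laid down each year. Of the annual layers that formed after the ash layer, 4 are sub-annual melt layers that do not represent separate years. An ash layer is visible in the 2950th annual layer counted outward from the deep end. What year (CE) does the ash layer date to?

3116 − 2950 = 166 annual layers lie beyond the ash layer toward the ice surface.
Excluding 4 false annual layers: 166 − 4 = 162.
1930 − 162 = 1768 CE.

1768 CE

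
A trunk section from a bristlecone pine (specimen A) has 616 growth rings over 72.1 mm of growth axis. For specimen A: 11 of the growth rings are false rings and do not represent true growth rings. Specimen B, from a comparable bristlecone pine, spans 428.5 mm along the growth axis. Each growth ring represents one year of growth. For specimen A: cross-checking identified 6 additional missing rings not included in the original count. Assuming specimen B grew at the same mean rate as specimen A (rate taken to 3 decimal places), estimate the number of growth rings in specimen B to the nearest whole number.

Specimen A: true growth ring count = 616 − 11 + 6 = 611.
A: Extension rate ≈ 72.1 / 611 = 0.118 mm/yr.
For B, 428.5 / 0.118 = 3631.36 years ≈ 3631 growth rings.

3631 growth rings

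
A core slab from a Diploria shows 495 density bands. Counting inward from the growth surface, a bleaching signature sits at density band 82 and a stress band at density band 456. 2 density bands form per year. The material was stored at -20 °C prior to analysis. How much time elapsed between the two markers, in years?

The two markers are separated by 456 − 82 = 374 density bands.
374 density bands at 2 per year is 374 / 2 = 187 years.

187 years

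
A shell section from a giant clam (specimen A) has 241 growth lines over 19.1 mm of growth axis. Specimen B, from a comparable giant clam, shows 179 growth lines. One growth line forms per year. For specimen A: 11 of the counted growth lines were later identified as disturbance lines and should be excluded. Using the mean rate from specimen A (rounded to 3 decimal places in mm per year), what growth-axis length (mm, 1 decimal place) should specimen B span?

Specimen A: adjusted count: 241 − 11 = 230 growth lines.
A: 19.1 mm over 230 years gives 19.1 / 230 ≈ 0.083 mm/yr.
For B, 0.083 mm/year × 179 years = 14.9 mm.

14.9 mm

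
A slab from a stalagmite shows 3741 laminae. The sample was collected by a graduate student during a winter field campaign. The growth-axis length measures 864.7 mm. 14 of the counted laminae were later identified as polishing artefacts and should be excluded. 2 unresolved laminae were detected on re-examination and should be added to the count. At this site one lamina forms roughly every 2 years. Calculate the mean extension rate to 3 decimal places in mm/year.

Adjusted count: 3741 − 14 + 2 = 3729 laminae.
At 2 years per lamina, 3729 × 2 = 7458 years.
Mean rate = 864.7 mm / 7458 years ≈ 0.116 mm/year.

0.116 mm/year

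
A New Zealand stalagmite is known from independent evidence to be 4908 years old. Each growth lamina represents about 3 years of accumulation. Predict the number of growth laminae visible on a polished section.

At 3 years per growth lamina, 4908 / 3 = 1636 growth laminae are expected.
So 1636 growth laminae should be present.

1636 growth laminae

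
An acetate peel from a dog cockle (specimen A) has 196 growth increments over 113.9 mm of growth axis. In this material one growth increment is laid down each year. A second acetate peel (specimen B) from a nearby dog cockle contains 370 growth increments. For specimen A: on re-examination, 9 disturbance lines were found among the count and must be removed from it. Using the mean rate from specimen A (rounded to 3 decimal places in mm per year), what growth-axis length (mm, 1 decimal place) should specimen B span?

225.3 mm

Specimen A: after corrections the count is 196 − 9 = 187 growth increments.
A: 113.9 mm over 187 years gives 113.9 / 187 ≈ 0.609 mm/yr.
Length of B = 0.609 × 370 = 225.3 mm.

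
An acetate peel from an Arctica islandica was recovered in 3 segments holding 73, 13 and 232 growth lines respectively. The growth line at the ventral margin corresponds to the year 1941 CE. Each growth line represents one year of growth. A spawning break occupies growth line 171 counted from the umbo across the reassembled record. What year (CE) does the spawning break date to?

1794 CE

Total growth lines = 73 + 13 + 232 = 318.
318 − 171 = 147 growth lines lie beyond the spawning break toward the ventral margin.
1941 − 147 = 1794 CE.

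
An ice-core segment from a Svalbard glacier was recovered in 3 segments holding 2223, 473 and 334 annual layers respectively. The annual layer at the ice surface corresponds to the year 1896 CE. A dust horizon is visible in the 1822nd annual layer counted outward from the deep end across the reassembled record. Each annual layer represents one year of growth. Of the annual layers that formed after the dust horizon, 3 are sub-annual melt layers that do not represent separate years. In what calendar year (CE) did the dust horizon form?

691 CE

Total annual layers = 2223 + 473 + 334 = 3030.
Between annual layer 1822 and the ice surface there are 3030 − 1822 = 1208 annual layers.
Removing the 3 false annual layers leaves 1208 − 3 = 1205 true annual layers beyond the dust horizon.
1896 − 1205 = 691 CE.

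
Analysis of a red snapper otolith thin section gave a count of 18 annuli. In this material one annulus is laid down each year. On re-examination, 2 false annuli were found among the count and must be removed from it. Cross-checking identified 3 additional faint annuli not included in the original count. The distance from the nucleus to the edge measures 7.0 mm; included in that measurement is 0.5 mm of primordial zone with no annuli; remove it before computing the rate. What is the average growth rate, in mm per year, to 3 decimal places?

Adjusted count: 18 − 2 + 3 = 19 annuli.
The growth record spans 7.0 − 0.5 = 6.5 mm.
Extension rate ≈ 6.5 / 19 = 0.342 mm per year.

0.342 mm per year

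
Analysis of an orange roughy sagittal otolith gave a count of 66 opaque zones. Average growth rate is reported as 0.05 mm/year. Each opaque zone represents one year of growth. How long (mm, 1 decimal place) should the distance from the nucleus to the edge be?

66 years of growth are recorded.
66 years at 0.05 mm/year gives 0.05 × 66 = 3.3 mm.

3.3 mm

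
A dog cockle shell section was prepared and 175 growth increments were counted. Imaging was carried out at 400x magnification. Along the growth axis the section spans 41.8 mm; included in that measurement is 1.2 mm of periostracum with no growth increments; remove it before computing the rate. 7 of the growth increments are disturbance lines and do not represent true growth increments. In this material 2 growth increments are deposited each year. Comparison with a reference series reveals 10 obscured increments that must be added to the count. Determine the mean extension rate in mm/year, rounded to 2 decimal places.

0.46 mm/year

True growth increment count = 175 − 7 + 10 = 178.
Dividing by 2 growth increments per year: 178 / 2 = 89 years.
Net length = 41.8 − 1.2 = 40.6 mm.
Mean rate = 40.6 mm / 89 years ≈ 0.46 mm/year.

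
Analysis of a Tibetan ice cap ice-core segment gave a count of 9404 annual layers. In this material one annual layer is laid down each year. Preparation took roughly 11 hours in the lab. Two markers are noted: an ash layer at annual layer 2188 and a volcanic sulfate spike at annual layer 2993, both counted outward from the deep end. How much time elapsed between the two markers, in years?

805 yr

The two markers are separated by 2993 − 2188 = 805 annual layers.
At one annual layer per year, 805 years elapsed between them.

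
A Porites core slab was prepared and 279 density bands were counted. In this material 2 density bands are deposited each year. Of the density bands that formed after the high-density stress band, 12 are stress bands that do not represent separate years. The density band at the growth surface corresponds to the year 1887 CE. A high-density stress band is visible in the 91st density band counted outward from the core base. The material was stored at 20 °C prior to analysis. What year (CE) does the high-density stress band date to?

1799 CE

The high-density stress band sits at density band 91 from the core base, so 279 − 91 = 188 density bands formed after it.
Removing the 12 false density bands leaves 188 − 12 = 176 true density bands beyond the high-density stress band.
176 density bands at 2 per year is 176 / 2 = 88 years.
Counting back 88 years from 1887 CE places the high-density stress band in 1887 − 88 = 1799 CE.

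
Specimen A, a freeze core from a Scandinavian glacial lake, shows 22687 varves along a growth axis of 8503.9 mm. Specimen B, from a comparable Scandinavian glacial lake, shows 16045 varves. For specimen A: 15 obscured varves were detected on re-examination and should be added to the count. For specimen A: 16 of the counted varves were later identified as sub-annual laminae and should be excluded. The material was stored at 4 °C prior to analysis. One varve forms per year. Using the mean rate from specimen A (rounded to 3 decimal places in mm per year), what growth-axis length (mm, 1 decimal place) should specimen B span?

6016.9 mm

Specimen A: adjusted count: 22687 − 16 + 15 = 22686 varves.
A: 8503.9 mm over 22686 years gives 8503.9 / 22686 ≈ 0.375 mm/yr.
For B, 0.375 mm/year × 16045 years = 6016.9 mm.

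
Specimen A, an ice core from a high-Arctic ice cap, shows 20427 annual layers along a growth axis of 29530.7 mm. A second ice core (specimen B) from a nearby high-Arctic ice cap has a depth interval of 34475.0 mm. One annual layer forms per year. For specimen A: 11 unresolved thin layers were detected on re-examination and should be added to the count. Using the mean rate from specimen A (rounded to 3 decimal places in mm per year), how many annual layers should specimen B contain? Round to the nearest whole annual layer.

23858 annual layers

Specimen A: after corrections the count is 20427 + 11 = 20438 annual layers.
A: 29530.7 mm over 20438 years gives 29530.7 / 20438 ≈ 1.445 mm per year.
Specimen B: 34475.0 mm / 1.445 mm per year = 23858.13 years ≈ 23858 annual layers.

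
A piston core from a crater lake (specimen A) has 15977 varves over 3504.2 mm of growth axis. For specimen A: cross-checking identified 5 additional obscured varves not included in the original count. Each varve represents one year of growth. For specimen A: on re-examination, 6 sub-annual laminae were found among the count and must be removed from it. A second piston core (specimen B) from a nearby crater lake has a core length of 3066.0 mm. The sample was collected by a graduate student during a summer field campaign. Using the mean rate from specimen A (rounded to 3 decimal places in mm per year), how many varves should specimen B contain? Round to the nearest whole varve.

Specimen A: adjusted count: 15977 − 6 + 5 = 15976 varves.
A: Extension rate ≈ 3504.2 / 15976 = 0.219 mm/yr.
For B, 3066.0 / 0.219 = 14000.00 years ≈ 14000 varves.

14000 varves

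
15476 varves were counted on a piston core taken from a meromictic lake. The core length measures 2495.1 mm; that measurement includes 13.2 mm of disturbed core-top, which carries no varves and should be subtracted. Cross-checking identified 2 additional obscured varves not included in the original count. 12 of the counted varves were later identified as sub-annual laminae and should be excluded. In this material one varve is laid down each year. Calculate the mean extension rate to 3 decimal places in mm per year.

0.160 mm per year

Correcting the raw count gives 15476 − 12 + 2 = 15466 true varves.
Net length = 2495.1 − 13.2 = 2481.9 mm.
Extension rate ≈ 2481.9 / 15466 = 0.160 mm per year.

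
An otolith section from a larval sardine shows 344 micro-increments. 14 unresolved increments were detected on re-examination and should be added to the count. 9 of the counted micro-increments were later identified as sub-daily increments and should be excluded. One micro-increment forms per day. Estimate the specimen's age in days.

Adjusted count: 344 − 9 + 14 = 349 micro-increments.
One micro-increment per day makes the duration 349 days.

349 days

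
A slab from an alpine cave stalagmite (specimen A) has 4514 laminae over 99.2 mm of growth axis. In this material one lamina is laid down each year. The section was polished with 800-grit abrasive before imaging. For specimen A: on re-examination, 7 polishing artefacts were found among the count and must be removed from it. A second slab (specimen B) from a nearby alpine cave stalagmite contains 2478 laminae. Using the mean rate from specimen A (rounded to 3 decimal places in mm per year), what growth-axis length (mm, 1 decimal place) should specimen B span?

54.5 mm

Specimen A: correcting the raw count gives 4514 − 7 = 4507 true laminae.
A: Mean rate = 99.2 mm / 4507 years ≈ 0.022 mm/year.
Length of B = 0.022 × 2478 = 54.5 mm.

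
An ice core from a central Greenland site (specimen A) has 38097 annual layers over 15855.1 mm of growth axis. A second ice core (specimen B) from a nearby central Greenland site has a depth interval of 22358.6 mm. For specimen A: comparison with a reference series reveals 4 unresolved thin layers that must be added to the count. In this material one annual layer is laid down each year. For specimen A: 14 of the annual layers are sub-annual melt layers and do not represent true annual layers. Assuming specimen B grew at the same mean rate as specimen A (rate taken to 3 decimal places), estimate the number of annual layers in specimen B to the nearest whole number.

53747 annual layers

Specimen A: true annual layer count = 38097 − 14 + 4 = 38087.
A: Mean rate = 15855.1 mm / 38087 years ≈ 0.416 mm/year.
B spans 22358.6 / 0.416 = 53746.63 years ≈ 53747 annual layers.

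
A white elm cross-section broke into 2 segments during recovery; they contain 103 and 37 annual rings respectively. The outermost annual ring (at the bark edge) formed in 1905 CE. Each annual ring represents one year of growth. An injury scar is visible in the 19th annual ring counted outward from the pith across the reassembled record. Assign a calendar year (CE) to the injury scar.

Total annual rings = 103 + 37 = 140.
140 − 19 = 121 annual rings lie beyond the injury scar toward the bark edge.
The annual ring at the bark edge is 1905 CE, so the injury scar dates to 1905 − 121 = 1784 CE.

1784 CE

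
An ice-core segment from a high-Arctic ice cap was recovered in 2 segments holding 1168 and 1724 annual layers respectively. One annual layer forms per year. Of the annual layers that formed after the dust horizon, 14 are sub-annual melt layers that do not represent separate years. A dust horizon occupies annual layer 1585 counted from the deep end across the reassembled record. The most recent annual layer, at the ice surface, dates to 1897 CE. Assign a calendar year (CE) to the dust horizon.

Total annual layers = 1168 + 1724 = 2892.
Between annual layer 1585 and the ice surface there are 2892 − 1585 = 1307 annual layers.
Removing the 14 false annual layers leaves 1307 − 14 = 1293 true annual layers beyond the dust horizon.
Counting back 1293 years from 1897 CE places the dust horizon in 1897 − 1293 = 604 CE.

604 CE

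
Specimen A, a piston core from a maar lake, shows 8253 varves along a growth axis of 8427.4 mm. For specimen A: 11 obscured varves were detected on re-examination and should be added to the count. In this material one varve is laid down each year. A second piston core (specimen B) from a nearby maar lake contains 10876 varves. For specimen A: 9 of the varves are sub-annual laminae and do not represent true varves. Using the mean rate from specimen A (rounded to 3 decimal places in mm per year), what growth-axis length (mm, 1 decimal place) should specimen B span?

11104.4 mm

Specimen A: true varve count = 8253 − 9 + 11 = 8255.
A: Mean rate = 8427.4 mm / 8255 years ≈ 1.021 mm per year.
Length of B = 1.021 × 10876 = 11104.4 mm.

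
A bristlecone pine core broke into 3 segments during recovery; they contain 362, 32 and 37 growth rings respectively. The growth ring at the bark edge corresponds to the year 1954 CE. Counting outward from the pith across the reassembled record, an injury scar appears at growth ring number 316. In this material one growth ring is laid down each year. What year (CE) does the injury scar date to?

Total growth rings = 362 + 32 + 37 = 431.
Between growth ring 316 and the bark edge there are 431 − 316 = 115 growth rings.
Counting back 115 years from 1954 CE places the injury scar in 1954 − 115 = 1839 CE.

1839 CE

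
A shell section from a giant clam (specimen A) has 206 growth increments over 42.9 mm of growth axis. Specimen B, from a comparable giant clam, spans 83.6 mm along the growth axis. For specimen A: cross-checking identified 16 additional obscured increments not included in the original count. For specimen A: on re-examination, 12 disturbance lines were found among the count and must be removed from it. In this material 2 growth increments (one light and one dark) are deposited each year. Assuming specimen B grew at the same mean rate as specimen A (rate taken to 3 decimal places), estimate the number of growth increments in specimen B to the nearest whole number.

Specimen A: adjusted count: 206 − 12 + 16 = 210 growth increments.
Specimen A: with 2 growth increments per year, 210 / 2 = 105 years.
A: 42.9 mm over 105 years gives 42.9 / 105 ≈ 0.409 mm/year.
For B, 83.6 / 0.409 = 204.40 years; at 2 growth increments per year that is 204.40 × 2 ≈ 409 growth increments.

409 growth increments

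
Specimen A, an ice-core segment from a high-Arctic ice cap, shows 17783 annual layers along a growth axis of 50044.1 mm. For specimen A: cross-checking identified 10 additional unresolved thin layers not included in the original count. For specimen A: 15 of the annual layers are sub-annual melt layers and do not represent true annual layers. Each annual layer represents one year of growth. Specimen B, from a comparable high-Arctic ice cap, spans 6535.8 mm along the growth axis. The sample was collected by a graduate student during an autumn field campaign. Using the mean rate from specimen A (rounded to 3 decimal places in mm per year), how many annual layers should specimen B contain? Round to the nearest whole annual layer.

Specimen A: correcting the raw count gives 17783 − 15 + 10 = 17778 true annual layers.
A: 50044.1 mm over 17778 years gives 50044.1 / 17778 ≈ 2.815 mm per year.
Specimen B: 6535.8 mm / 2.815 mm per year = 2321.78 years ≈ 2322 annual layers.

2322 annual layers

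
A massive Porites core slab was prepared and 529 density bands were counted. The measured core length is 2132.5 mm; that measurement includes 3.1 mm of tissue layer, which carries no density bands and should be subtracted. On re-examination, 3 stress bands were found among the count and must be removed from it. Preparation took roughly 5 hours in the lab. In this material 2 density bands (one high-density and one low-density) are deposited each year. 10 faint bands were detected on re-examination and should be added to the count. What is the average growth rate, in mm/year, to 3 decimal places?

True density band count = 529 − 3 + 10 = 536.
536 density bands at 2 per year is 536 / 2 = 268 years.
Net length = 2132.5 − 3.1 = 2129.4 mm.
2129.4 mm over 268 years gives 2129.4 / 268 ≈ 7.946 mm/year.

7.946 mm/year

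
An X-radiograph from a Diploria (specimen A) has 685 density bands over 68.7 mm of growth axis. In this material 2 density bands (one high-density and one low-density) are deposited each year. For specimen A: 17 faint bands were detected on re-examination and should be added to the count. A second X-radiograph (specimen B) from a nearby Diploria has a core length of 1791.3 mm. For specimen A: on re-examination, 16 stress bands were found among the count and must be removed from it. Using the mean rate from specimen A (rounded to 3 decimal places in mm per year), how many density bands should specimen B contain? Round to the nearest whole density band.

Specimen A: correcting the raw count gives 685 − 16 + 17 = 686 true density bands.
Specimen A: 686 density bands at 2 per year is 686 / 2 = 343 years.
A: 68.7 mm over 343 years gives 68.7 / 343 ≈ 0.200 mm per year.
Specimen B: 1791.3 mm / 0.200 mm per year = 8956.50 years; at 2 density bands per year that is 8956.50 × 2 ≈ 17913 density bands.

17913 density bands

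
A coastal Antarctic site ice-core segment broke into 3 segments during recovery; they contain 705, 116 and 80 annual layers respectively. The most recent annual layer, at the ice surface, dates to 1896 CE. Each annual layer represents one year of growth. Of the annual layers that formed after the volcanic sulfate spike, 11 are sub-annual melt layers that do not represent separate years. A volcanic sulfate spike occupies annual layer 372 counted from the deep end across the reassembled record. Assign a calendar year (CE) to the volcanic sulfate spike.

1378 CE

Total annual layers = 705 + 116 + 80 = 901.
901 − 372 = 529 annual layers lie beyond the volcanic sulfate spike toward the ice surface.
Excluding 11 false annual layers: 529 − 11 = 518.
Counting back 518 years from 1896 CE places the volcanic sulfate spike in 1896 − 518 = 1378 CE.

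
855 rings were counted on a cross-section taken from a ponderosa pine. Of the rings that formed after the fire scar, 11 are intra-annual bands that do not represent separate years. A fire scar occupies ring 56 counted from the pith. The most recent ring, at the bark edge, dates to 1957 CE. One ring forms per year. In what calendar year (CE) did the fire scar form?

Between ring 56 and the bark edge there are 855 − 56 = 799 rings.
Excluding 11 false rings: 799 − 11 = 788.
The ring at the bark edge is 1957 CE, so the fire scar dates to 1957 − 788 = 1169 CE.

1169 CE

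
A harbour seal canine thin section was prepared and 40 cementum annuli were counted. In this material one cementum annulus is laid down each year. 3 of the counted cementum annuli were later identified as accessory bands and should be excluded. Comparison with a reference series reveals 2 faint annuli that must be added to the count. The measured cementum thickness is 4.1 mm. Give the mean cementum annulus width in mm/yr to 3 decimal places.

0.105 mm/yr

Correcting the raw count gives 40 − 3 + 2 = 39 true cementum annuli.
Extension rate ≈ 4.1 / 39 = 0.105 mm/yr.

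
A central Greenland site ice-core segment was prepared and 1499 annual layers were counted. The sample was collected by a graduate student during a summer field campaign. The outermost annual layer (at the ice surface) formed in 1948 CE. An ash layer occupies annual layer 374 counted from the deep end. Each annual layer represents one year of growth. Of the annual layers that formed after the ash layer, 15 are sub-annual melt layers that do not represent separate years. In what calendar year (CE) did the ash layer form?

Between annual layer 374 and the ice surface there are 1499 − 374 = 1125 annual layers.
Excluding 15 false annual layers: 1125 − 15 = 1110.
Counting back 1110 years from 1948 CE places the ash layer in 1948 − 1110 = 838 CE.

838 CE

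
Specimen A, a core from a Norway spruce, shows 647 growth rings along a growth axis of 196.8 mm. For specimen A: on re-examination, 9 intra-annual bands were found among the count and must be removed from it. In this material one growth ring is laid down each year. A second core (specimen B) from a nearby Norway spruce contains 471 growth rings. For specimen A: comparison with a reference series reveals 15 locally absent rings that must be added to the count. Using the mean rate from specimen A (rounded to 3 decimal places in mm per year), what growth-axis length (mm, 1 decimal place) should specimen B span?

Specimen A: correcting the raw count gives 647 − 9 + 15 = 653 true growth rings.
A: 196.8 mm over 653 years gives 196.8 / 653 ≈ 0.301 mm per year.
B's length ≈ 0.301 × 471 = 141.8 mm.

141.8 mm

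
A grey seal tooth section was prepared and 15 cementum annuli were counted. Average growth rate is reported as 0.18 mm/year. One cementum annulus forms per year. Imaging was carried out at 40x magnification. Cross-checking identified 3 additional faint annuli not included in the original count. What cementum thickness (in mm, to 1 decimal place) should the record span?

Correcting the raw count gives 15 + 3 = 18 true cementum annuli.
Length ≈ 0.18 × 18 = 3.2 mm.

3.2 mm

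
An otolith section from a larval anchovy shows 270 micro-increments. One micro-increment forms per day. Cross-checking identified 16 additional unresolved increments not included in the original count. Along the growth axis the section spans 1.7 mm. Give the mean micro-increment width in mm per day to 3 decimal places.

0.006 mm per day

Correcting the raw count gives 270 + 16 = 286 true micro-increments.
1.7 mm over 286 days gives 1.7 / 286 ≈ 0.006 mm per day.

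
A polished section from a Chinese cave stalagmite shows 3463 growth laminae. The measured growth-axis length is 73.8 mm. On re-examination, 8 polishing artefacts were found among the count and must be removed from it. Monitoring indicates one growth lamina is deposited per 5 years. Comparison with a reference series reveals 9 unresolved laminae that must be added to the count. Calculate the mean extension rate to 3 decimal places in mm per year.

0.004 mm per year

True growth lamina count = 3463 − 8 + 9 = 3464.
At 5 years per growth lamina, 3464 × 5 = 17320 years.
73.8 mm over 17320 years gives 73.8 / 17320 ≈ 0.004 mm per year.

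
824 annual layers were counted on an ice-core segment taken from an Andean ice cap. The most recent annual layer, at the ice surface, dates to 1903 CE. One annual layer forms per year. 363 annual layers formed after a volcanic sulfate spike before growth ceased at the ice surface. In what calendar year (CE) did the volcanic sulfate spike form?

363 annual layers post-date the volcanic sulfate spike.
1903 − 363 = 1540 CE.

1540 CE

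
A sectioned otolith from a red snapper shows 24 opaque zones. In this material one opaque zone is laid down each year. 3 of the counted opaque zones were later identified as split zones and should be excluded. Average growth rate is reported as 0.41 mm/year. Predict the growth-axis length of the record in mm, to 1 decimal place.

8.6 mm

Correcting the raw count gives 24 − 3 = 21 true opaque zones.
Predicted length = 0.41 mm/year × 21 years = 8.6 mm.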